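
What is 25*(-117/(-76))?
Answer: 2925/76 ≈ 38.487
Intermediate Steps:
25*(-117/(-76)) = 25*(-117*(-1/76)) = 25*(117/76) = 2925/76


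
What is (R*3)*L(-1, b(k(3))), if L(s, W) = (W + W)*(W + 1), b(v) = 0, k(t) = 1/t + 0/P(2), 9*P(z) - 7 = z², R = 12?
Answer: 0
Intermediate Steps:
P(z) = 7/9 + z²/9
k(t) = 1/t (k(t) = 1/t + 0/(7/9 + (⅑)*2²) = 1/t + 0/(7/9 + (⅑)*4) = 1/t + 0/(7/9 + 4/9) = 1/t + 0/(11/9) = 1/t + 0*(9/11) = 1/t + 0 = 1/t)
L(s, W) = 2*W*(1 + W) (L(s, W) = (2*W)*(1 + W) = 2*W*(1 + W))
(R*3)*L(-1, b(k(3))) = (12*3)*(2*0*(1 + 0)) = 36*(2*0*1) = 36*0 = 0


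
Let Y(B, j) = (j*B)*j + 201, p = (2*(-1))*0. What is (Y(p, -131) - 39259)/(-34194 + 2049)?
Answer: 39058/32145 ≈ 1.2151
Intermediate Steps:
p = 0 (p = -2*0 = 0)
Y(B, j) = 201 + B*j² (Y(B, j) = (B*j)*j + 201 = B*j² + 201 = 201 + B*j²)
(Y(p, -131) - 39259)/(-34194 + 2049) = ((201 + 0*(-131)²) - 39259)/(-34194 + 2049) = ((201 + 0*17161) - 39259)/(-32145) = ((201 + 0) - 39259)*(-1/32145) = (201 - 39259)*(-1/32145) = -39058*(-1/32145) = 39058/32145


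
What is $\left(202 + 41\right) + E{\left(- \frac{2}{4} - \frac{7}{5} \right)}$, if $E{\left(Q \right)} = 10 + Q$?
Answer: $\frac{2511}{10} \approx 251.1$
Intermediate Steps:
$\left(202 + 41\right) + E{\left(- \frac{2}{4} - \frac{7}{5} \right)} = \left(202 + 41\right) + \left(10 - \left(\frac{1}{2} + \frac{7}{5}\right)\right) = 243 + \left(10 - \frac{19}{10}\right) = 243 + \frac{81}{10} = \frac{2511}{10}$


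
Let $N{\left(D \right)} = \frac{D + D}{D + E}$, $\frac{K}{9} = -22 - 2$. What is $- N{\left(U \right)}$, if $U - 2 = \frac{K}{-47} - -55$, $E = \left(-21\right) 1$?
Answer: $- \frac{965}{318} \approx -3.0346$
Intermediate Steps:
$K = -216$ ($K = 9 \left(-22 - 2\right) = 9 \left(-24\right) = -216$)
$E = -21$
$U = \frac{2895}{47}$ ($U = 2 - \left(-55 + \frac{216}{-47}\right) = 2 + \left(\left(-216\right) \left(- \frac{1}{47}\right) + 55\right) = 2 + \left(\frac{216}{47} + 55\right) = 2 + \frac{2801}{47} = \frac{2895}{47} \approx 61.596$)
$N{\left(D \right)} = \frac{2 D}{-21 + D}$ ($N{\left(D \right)} = \frac{D + D}{D - 21} = \frac{2 D}{-21 + D}$)
$- N{\left(U \right)} = - \frac{2 \cdot 2895}{47 \left(-21 + \frac{2895}{47}\right)} = - \frac{2 \cdot 2895}{47 \cdot \frac{1908}{47}} = - \frac{2 \cdot 2895 \cdot 47}{47 \cdot 1908} = \left(-1\right) \frac{965}{318} = - \frac{965}{318}$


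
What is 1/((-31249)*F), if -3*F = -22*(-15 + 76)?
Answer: -3/41936158 ≈ -7.1537e-8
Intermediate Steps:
F = 1342/3 (F = -(-22)*(-15 + 76)/3 = -(-22)*61/3 = -⅓*(-1342) = 1342/3 ≈ 447.33)
1/((-31249)*F) = 1/((-31249)*(1342/3)) = -1/31249*3/1342 = -3/41936158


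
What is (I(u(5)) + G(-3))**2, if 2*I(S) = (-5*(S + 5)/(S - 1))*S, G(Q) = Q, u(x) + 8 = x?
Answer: 729/16 ≈ 45.563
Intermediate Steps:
u(x) = -8 + x
I(S) = -5*S*(5 + S)/(2*(-1 + S)) (I(S) = ((-5*(S + 5)/(S - 1))*S)/2 = ((-5*(5 + S)/(-1 + S))*S)/2 = (-5*S*(5 + S)/(-1 + S))/2 = -5*S*(5 + S)/(2*(-1 + S)))
(I(u(5)) + G(-3))**2 = (-5*(-8 + 5)*(5 + (-8 + 5))/(-2 + 2*(-8 + 5)) - 3)**2 = (-5*(-3)*(5 - 3)/(-2 + 2*(-3)) - 3)**2 = (-5*(-3)*2/(-2 - 6) - 3)**2 = (-5*(-3)*2/(-8) - 3)**2 = (-5*(-3)*(-1/8)*2 - 3)**2 = (-15/4 - 3)**2 = (-27/4)**2 = 729/16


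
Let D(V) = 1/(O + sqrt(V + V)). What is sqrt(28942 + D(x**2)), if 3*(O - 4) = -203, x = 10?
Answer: sqrt(5527919 - 868260*sqrt(2))/sqrt(191 - 30*sqrt(2)) ≈ 170.12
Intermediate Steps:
O = -191/3 (O = 4 + (1/3)*(-203) = 4 - 203/3 = -191/3 ≈ -63.667)
D(V) = 1/(-191/3 + sqrt(2)*sqrt(V)) (D(V) = 1/(-191/3 + sqrt(V + V)) = 1/(-191/3 + sqrt(2*V)) = 1/(-191/3 + sqrt(2)*sqrt(V)))
sqrt(28942 + D(x**2)) = sqrt(28942 + 3/(-191 + 3*sqrt(2)*sqrt(10**2))) = sqrt(28942 + 3/(-191 + 3*sqrt(2)*sqrt(100))) = sqrt(28942 + 3/(-191 + 3*sqrt(2)*10)) = sqrt(28942 + 3/(-191 + 30*sqrt(2)))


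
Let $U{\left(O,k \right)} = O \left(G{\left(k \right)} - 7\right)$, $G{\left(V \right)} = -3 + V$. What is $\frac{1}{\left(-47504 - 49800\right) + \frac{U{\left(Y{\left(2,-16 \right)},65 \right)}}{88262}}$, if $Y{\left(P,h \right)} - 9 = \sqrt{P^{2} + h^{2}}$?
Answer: $- \frac{758015693694086}{73757954808027206909} - \frac{9708820 \sqrt{65}}{73757954808027206909} \approx -1.0277 \cdot 10^{-5}$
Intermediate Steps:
$Y{\left(P,h \right)} = 9 + \sqrt{P^{2} + h^{2}}$
$U{\left(O,k \right)} = O \left(-10 + k\right)$ ($U{\left(O,k \right)} = O \left(\left(-3 + k\right) - 7\right) = O \left(-10 + k\right)$)
$\frac{1}{\left(-47504 - 49800\right) + \frac{U{\left(Y{\left(2,-16 \right)},65 \right)}}{88262}} = \frac{1}{\left(-47504 - 49800\right) + \frac{\left(9 + \sqrt{2^{2} + \left(-16\right)^{2}}\right) \left(-10 + 65\right)}{88262}} = \frac{1}{-97304 + \left(9 + \sqrt{4 + 256}\right) 55 \cdot \frac{1}{88262}} = \frac{1}{-97304 + \left(9 + \sqrt{260}\right) 55 \cdot \frac{1}{88262}} = \frac{1}{-97304 + \left(9 + 2 \sqrt{65}\right) 55 \cdot \frac{1}{88262}} = \frac{1}{-97304 + \left(495 + 110 \sqrt{65}\right) \frac{1}{88262}} = \frac{1}{-97304 + \left(\frac{495}{88262} + \frac{55 \sqrt{65}}{44131}\right)} = \frac{1}{- \frac{8588245153}{88262} + \frac{55 \sqrt{65}}{44131}}$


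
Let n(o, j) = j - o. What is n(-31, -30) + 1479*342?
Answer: 505819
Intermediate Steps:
n(-31, -30) + 1479*342 = (-30 - 1*(-31)) + 1479*342 = (-30 + 31) + 505818 = 1 + 505818 = 505819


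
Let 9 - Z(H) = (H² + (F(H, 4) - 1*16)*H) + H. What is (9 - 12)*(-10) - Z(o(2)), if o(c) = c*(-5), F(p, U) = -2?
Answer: 291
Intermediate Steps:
o(c) = -5*c
Z(H) = 9 - H² + 17*H (Z(H) = 9 - ((H² + (-2 - 1*16)*H) + H) = 9 - ((H² + (-2 - 16)*H) + H) = 9 - ((H² - 18*H) + H) = 9 - (H² - 17*H) = 9 + (-H² + 17*H) = 9 - H² + 17*H)
(9 - 12)*(-10) - Z(o(2)) = (9 - 12)*(-10) - (9 - (-5*2)² + 17*(-5*2)) = -3*(-10) - (9 - 1*(-10)² + 17*(-10)) = 30 - (9 - 1*100 - 170) = 30 - (9 - 100 - 170) = 30 - 1*(-261) = 30 + 261 = 291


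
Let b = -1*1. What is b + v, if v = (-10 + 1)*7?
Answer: -64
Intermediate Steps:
v = -63 (v = -9*7 = -63)
b = -1
b + v = -1 - 63 = -64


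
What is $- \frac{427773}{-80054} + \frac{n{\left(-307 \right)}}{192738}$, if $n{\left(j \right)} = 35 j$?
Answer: $\frac{224142671}{42388593} \approx 5.2878$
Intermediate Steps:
$- \frac{427773}{-80054} + \frac{n{\left(-307 \right)}}{192738} = - \frac{427773}{-80054} + \frac{35 \left(-307\right)}{192738} = \left(-427773\right) \left(- \frac{1}{80054}\right) - \frac{1535}{27534} = \frac{427773}{80054} - \frac{1535}{27534} = \frac{224142671}{42388593}$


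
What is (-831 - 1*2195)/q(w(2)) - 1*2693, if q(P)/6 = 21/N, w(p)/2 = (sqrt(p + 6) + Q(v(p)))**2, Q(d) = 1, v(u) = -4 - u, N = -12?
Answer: -50501/21 ≈ -2404.8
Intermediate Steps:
w(p) = 2*(1 + sqrt(6 + p))**2 (w(p) = 2*(sqrt(p + 6) + 1)**2 = 2*(sqrt(6 + p) + 1)**2 = 2*(1 + sqrt(6 + p))**2)
q(P) = -21/2 (q(P) = 6*(21/(-12)) = 6*(21*(-1/12)) = 6*(-7/4) = -21/2)
(-831 - 1*2195)/q(w(2)) - 1*2693 = (-831 - 1*2195)/(-21/2) - 1*2693 = (-831 - 2195)*(-2/21) - 2693 = -3026*(-2/21) - 2693 = 6052/21 - 2693 = -50501/21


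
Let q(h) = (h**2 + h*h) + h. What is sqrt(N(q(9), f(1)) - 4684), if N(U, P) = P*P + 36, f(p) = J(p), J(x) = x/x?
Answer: I*sqrt(4647) ≈ 68.169*I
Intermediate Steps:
q(h) = h + 2*h**2 (q(h) = (h**2 + h**2) + h = 2*h**2 + h = h + 2*h**2)
J(x) = 1
f(p) = 1
N(U, P) = 36 + P**2 (N(U, P) = P**2 + 36 = 36 + P**2)
sqrt(N(q(9), f(1)) - 4684) = sqrt((36 + 1**2) - 4684) = sqrt((36 + 1) - 4684) = sqrt(37 - 4684) = sqrt(-4647) = I*sqrt(4647)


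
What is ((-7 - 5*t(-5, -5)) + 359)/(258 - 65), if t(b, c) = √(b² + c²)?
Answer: 352/193 - 25*√2/193 ≈ 1.6406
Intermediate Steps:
((-7 - 5*t(-5, -5)) + 359)/(258 - 65) = ((-7 - 5*√((-5)² + (-5)²)) + 359)/(258 - 65) = ((-7 - 5*√(25 + 25)) + 359)/193 = ((-7 - 25*√2) + 359)*(1/193) = (352 - 25*√2)*(1/193) = 352/193 - 25*√2/193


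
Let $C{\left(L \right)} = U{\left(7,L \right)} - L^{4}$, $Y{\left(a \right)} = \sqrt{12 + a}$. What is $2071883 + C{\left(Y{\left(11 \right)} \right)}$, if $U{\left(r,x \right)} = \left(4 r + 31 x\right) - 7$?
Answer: $2071375 + 31 \sqrt{23} \approx 2.0715 \cdot 10^{6}$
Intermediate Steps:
$U{\left(r,x \right)} = -7 + 4 r + 31 x$
$C{\left(L \right)} = 21 - L^{4} + 31 L$ ($C{\left(L \right)} = \left(-7 + 4 \cdot 7 + 31 L\right) - L^{4} = \left(-7 + 28 + 31 L\right) - L^{4} = \left(21 + 31 L\right) - L^{4} = 21 - L^{4} + 31 L$)
$2071883 + C{\left(Y{\left(11 \right)} \right)} = 2071883 + \left(21 - \left(\sqrt{12 + 11}\right)^{4} + 31 \sqrt{12 + 11}\right) = 2071883 + \left(21 - \left(\sqrt{23}\right)^{4} + 31 \sqrt{23}\right) = 2071883 + \left(21 - 529 + 31 \sqrt{23}\right) = 2071883 - \left(508 - 31 \sqrt{23}\right) = 2071375 + 31 \sqrt{23}$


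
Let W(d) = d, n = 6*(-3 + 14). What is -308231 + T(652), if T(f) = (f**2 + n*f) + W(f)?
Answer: 160557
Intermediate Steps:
n = 66 (n = 6*11 = 66)
T(f) = f**2 + 67*f (T(f) = (f**2 + 66*f) + f = f**2 + 67*f)
-308231 + T(652) = -308231 + 652*(67 + 652) = -308231 + 652*719 = -308231 + 468788 = 160557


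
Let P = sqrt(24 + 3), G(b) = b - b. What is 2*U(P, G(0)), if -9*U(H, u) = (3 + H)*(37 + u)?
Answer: -74/3 - 74*sqrt(3)/3 ≈ -67.391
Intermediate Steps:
G(b) = 0
P = 3*sqrt(3) (P = sqrt(27) = 3*sqrt(3) ≈ 5.1962)
U(H, u) = -(3 + H)*(37 + u)/9
2*U(P, G(0)) = 2*(-37/3 - 37*sqrt(3)/3 - 1/3*0 - 1/9*3*sqrt(3)*0) = 2*(-37/3 - 37*sqrt(3)/3 + 0 + 0) = 2*(-37/3 - 37*sqrt(3)/3) = -74/3 - 74*sqrt(3)/3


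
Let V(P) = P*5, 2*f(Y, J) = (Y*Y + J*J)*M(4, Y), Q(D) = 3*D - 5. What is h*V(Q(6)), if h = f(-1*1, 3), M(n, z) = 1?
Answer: 325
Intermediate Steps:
Q(D) = -5 + 3*D
f(Y, J) = J²/2 + Y²/2 (f(Y, J) = ((Y*Y + J*J)*1)/2 = ((Y² + J²)*1)/2 = ((J² + Y²)*1)/2 = (J² + Y²)/2 = J²/2 + Y²/2)
h = 5 (h = (½)*3² + (-1*1)²/2 = (½)*9 + (½)*(-1)² = 9/2 + (½)*1 = 9/2 + ½ = 5)
V(P) = 5*P
h*V(Q(6)) = 5*(5*(-5 + 3*6)) = 5*(5*(-5 + 18)) = 5*(5*13) = 5*65 = 325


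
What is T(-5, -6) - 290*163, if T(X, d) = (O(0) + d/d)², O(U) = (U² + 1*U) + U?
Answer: -47269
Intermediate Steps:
O(U) = U² + 2*U (O(U) = (U² + U) + U = (U + U²) + U = U² + 2*U)
T(X, d) = 1 (T(X, d) = (0*(2 + 0) + d/d)² = (0*2 + 1)² = (0 + 1)² = 1² = 1)
T(-5, -6) - 290*163 = 1 - 290*163 = 1 - 47270 = -47269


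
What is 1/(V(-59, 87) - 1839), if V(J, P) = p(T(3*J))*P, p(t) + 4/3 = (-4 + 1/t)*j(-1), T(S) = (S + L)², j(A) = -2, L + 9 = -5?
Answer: -36481/45929753 ≈ -0.00079428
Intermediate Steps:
L = -14 (L = -9 - 5 = -14)
T(S) = (-14 + S)² (T(S) = (S - 14)² = (-14 + S)²)
p(t) = 20/3 - 2/t (p(t) = -4/3 + (-4 + 1/t)*(-2) = -4/3 + (8 - 2/t) = 20/3 - 2/t)
V(J, P) = P*(20/3 - 2/(-14 + 3*J)²) (V(J, P) = (20/3 - 2/(-14 + 3*J)²)*P = P*(20/3 - 2/(-14 + 3*J)²))
1/(V(-59, 87) - 1839) = 1/(((20/3)*87 - 2*87/(-14 + 3*(-59))²) - 1839) = 1/((580 - 2*87/(-14 - 177)²) - 1839) = 1/((580 - 2*87/(-191)²) - 1839) = 1/((580 - 2*87*1/36481) - 1839) = 1/((580 - 174/36481) - 1839) = 1/(21158806/36481 - 1839) = 1/(-45929753/36481) = -36481/45929753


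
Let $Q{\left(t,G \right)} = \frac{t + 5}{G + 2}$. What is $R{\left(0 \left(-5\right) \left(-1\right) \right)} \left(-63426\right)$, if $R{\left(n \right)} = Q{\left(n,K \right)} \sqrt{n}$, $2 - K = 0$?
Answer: $0$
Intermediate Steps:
$K = 2$ ($K = 2 - 0 = 2 + 0 = 2$)
$Q{\left(t,G \right)} = \frac{5 + t}{2 + G}$
$R{\left(n \right)} = \sqrt{n} \left(\frac{5}{4} + \frac{n}{4}\right)$ ($R{\left(n \right)} = \frac{5 + n}{2 + 2} \sqrt{n} = \frac{5 + n}{4} \sqrt{n} = \left(\frac{5}{4} + \frac{n}{4}\right) \sqrt{n} = \sqrt{n} \left(\frac{5}{4} + \frac{n}{4}\right)$)
$R{\left(0 \left(-5\right) \left(-1\right) \right)} \left(-63426\right) = \frac{\sqrt{0 \left(-5\right) \left(-1\right)} \left(5 + 0 \left(-5\right) \left(-1\right)\right)}{4} \left(-63426\right) = \frac{\sqrt{0 \left(-1\right)} \left(5 + 0 \left(-1\right)\right)}{4} \left(-63426\right) = \frac{\sqrt{0} \left(5 + 0\right)}{4} \left(-63426\right) = \frac{1}{4} \cdot 0 \cdot 5 \left(-63426\right) = 0 \left(-63426\right) = 0$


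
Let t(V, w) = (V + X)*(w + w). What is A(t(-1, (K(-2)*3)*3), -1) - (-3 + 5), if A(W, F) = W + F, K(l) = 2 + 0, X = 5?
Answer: 141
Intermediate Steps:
K(l) = 2
t(V, w) = 2*w*(5 + V) (t(V, w) = (V + 5)*(w + w) = (5 + V)*(2*w) = 2*w*(5 + V))
A(W, F) = F + W
A(t(-1, (K(-2)*3)*3), -1) - (-3 + 5) = (-1 + 2*((2*3)*3)*(5 - 1)) - (-3 + 5) = (-1 + 2*(6*3)*4) - 1*2 = (-1 + 2*18*4) - 2 = (-1 + 144) - 2 = 143 - 2 = 141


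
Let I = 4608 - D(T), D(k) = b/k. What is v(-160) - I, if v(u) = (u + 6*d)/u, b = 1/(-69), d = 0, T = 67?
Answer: -21298162/4623 ≈ -4607.0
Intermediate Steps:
b = -1/69 ≈ -0.014493
D(k) = -1/(69*k)
I = 21302785/4623 (I = 4608 - (-1)/(69*67) = 4608 - 1*(-1/4623) = 4608 + 1/4623 = 21302785/4623 ≈ 4608.0)
v(u) = 1 (v(u) = (u + 6*0)/u = (u + 0)/u = u/u = 1)
v(-160) - I = 1 - 1*21302785/4623 = 1 - 21302785/4623 = -21298162/4623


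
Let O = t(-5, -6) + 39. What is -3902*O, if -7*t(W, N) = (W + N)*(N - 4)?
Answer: -636026/7 ≈ -90861.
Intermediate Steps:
t(W, N) = -(-4 + N)*(N + W)/7 (t(W, N) = -(W + N)*(N - 4)/7 = -(N + W)*(-4 + N)/7 = -(-4 + N)*(N + W)/7)
O = 163/7 (O = (-⅐*(-6)² + (4/7)*(-6) + (4/7)*(-5) - ⅐*(-6)*(-5)) + 39 = (-⅐*36 - 24/7 - 20/7 - 30/7) + 39 = (-36/7 - 24/7 - 20/7 - 30/7) + 39 = -110/7 + 39 = 163/7 ≈ 23.286)
-3902*O = -3902*163/7 = -636026/7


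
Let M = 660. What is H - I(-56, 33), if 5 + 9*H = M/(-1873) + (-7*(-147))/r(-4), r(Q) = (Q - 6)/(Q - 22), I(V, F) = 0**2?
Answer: 25004996/84285 ≈ 296.67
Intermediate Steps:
I(V, F) = 0
r(Q) = (-6 + Q)/(-22 + Q)
H = 25004996/84285 (H = -5/9 + (660/(-1873) + (-7*(-147))/(((-6 - 4)/(-22 - 4))))/9 = -5/9 + (660*(-1/1873) + 1029/((-10/(-26))))/9 = -5/9 + (-660/1873 + 1029/((-1/26*(-10))))/9 = -5/9 + (-660/1873 + 1029/(5/13))/9 = -5/9 + (-660/1873 + 1029*(13/5))/9 = -5/9 + (-660/1873 + 13377/5)/9 = -5/9 + (1/9)*(25051821/9365) = -5/9 + 8350607/28095 = 25004996/84285 ≈ 296.67)
H - I(-56, 33) = 25004996/84285 - 1*0 = 25004996/84285 + 0 = 25004996/84285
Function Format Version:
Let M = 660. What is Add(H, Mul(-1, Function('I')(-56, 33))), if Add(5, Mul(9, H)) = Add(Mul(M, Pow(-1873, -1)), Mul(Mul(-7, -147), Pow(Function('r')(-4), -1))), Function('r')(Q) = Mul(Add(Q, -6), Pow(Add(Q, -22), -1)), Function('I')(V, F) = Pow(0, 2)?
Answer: Rational(25004996, 84285) ≈ 296.67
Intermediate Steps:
Function('I')(V, F) = 0
Function('r')(Q) = Mul(Pow(Add(-22, Q), -1), Add(-6, Q)) (Function('r')(Q) = Mul(Add(-6, Q), Pow(Add(-22, Q), -1)) = Mul(Pow(Add(-22, Q), -1), Add(-6, Q)))
H = Rational(25004996, 84285) (H = Add(Rational(-5, 9), Mul(Rational(1, 9), Add(Mul(660, Pow(-1873, -1)), Mul(Mul(-7, -147), Pow(Mul(Pow(Add(-22, -4), -1), Add(-6, -4)), -1))))) = Add(Rational(-5, 9), Mul(Rational(1, 9), Add(Mul(660, Rational(-1, 1873)), Mul(1029, Pow(Mul(Pow(-26, -1), -10), -1))))) = Add(Rational(-5, 9), Mul(Rational(1, 9), Add(Rational(-660, 1873), Mul(1029, Pow(Mul(Rational(-1, 26), -10), -1))))) = Add(Rational(-5, 9), Mul(Rational(1, 9), Add(Rational(-660, 1873), Mul(1029, Pow(Rational(5, 13), -1))))) = Add(Rational(-5, 9), Mul(Rational(1, 9), Add(Rational(-660, 1873), Mul(1029, Rational(13, 5))))) = Add(Rational(-5, 9), Mul(Rational(1, 9), Add(Rational(-660, 1873), Rational(13377, 5)))) = Add(Rational(-5, 9), Mul(Rational(1, 9), Rational(25051821, 9365))) = Add(Rational(-5, 9), Rational(8350607, 28095)) = Rational(25004996, 84285) ≈ 296.67)
Add(H, Mul(-1, Function('I')(-56, 33))) = Add(Rational(25004996, 84285), Mul(-1, 0)) = Add(Rational(25004996, 84285), 0) = Rational(25004996, 84285)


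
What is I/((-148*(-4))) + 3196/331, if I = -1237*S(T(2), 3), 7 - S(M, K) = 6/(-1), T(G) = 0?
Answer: -3430779/195952 ≈ -17.508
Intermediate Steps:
S(M, K) = 13 (S(M, K) = 7 - 6/(-1) = 7 - 6*(-1) = 7 - 1*(-6) = 7 + 6 = 13)
I = -16081 (I = -1237*13 = -16081)
I/((-148*(-4))) + 3196/331 = -16081/((-148*(-4))) + 3196/331 = -16081/592 + 3196*(1/331) = -16081*1/592 + 3196/331 = -16081/592 + 3196/331 = -3430779/195952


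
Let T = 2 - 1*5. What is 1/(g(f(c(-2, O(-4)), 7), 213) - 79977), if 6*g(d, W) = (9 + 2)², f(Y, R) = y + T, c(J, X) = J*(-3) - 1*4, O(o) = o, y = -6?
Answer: -6/479741 ≈ -1.2507e-5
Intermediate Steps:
T = -3 (T = 2 - 5 = -3)
c(J, X) = -4 - 3*J (c(J, X) = -3*J - 4 = -4 - 3*J)
f(Y, R) = -9 (f(Y, R) = -6 - 3 = -9)
g(d, W) = 121/6 (g(d, W) = (9 + 2)²/6 = (⅙)*11² = (⅙)*121 = 121/6)
1/(g(f(c(-2, O(-4)), 7), 213) - 79977) = 1/(121/6 - 79977) = 1/(-479741/6) = -6/479741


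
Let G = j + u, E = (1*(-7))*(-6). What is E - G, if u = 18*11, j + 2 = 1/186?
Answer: -28645/186 ≈ -154.01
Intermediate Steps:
E = 42 (E = -7*(-6) = 42)
j = -371/186 (j = -2 + 1/186 = -371/186 ≈ -1.9946)
u = 198
G = 36457/186 (G = -371/186 + 198 = 36457/186 ≈ 196.01)
E - G = 42 - 1*36457/186 = 42 - 36457/186 = -28645/186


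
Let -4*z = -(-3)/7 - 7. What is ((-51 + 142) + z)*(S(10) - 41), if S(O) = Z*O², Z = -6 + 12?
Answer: 725023/14 ≈ 51787.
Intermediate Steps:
Z = 6
S(O) = 6*O²
z = 23/14 (z = -(-(-3)/7 - 7)/4 = -(-1*(-3/7) - 7)/4 = -(3/7 - 7)/4 = -¼*(-46/7) = 23/14 ≈ 1.6429)
((-51 + 142) + z)*(S(10) - 41) = ((-51 + 142) + 23/14)*(6*10² - 41) = (91 + 23/14)*(6*100 - 41) = 1297*(600 - 41)/14 = (1297/14)*559 = 725023/14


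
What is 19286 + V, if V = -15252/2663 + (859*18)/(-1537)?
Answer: 78873578236/4093031 ≈ 19270.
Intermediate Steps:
V = -64617630/4093031 (V = -15252*1/2663 + 15462*(-1/1537) = -15252/2663 - 15462/1537 = -64617630/4093031 ≈ -15.787)
19286 + V = 19286 - 64617630/4093031 = 78873578236/4093031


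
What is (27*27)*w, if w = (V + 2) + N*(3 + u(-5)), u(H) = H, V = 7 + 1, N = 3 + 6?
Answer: -5832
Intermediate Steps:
N = 9
V = 8
w = -8 (w = (8 + 2) + 9*(3 - 5) = 10 + 9*(-2) = 10 - 18 = -8)
(27*27)*w = (27*27)*(-8) = 729*(-8) = -5832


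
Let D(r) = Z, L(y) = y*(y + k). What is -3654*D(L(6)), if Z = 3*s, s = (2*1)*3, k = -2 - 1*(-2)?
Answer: -65772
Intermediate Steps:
k = 0 (k = -2 + 2 = 0)
L(y) = y² (L(y) = y*(y + 0) = y*y = y²)
s = 6 (s = 2*3 = 6)
Z = 18 (Z = 3*6 = 18)
D(r) = 18
-3654*D(L(6)) = -3654*18 = -65772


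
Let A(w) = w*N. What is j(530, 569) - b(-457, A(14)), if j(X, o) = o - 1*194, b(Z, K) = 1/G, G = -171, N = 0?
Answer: 64126/171 ≈ 375.01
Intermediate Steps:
A(w) = 0 (A(w) = w*0 = 0)
b(Z, K) = -1/171 (b(Z, K) = 1/(-171) = -1/171)
j(X, o) = -194 + o (j(X, o) = o - 194 = -194 + o)
j(530, 569) - b(-457, A(14)) = (-194 + 569) - 1*(-1/171) = 375 + 1/171 = 64126/171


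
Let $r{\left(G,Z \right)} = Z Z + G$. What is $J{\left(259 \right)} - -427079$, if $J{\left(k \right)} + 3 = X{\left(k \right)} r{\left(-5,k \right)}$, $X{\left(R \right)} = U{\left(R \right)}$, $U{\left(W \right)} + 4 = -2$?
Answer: $24620$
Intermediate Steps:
$r{\left(G,Z \right)} = G + Z^{2}$ ($r{\left(G,Z \right)} = Z^{2} + G = G + Z^{2}$)
$U{\left(W \right)} = -6$ ($U{\left(W \right)} = -4 - 2 = -6$)
$X{\left(R \right)} = -6$
$J{\left(k \right)} = 27 - 6 k^{2}$ ($J{\left(k \right)} = -3 - 6 \left(-5 + k^{2}\right) = -3 - \left(-30 + 6 k^{2}\right) = 27 - 6 k^{2}$)
$J{\left(259 \right)} - -427079 = \left(27 - 6 \cdot 259^{2}\right) - -427079 = \left(27 - 402486\right) + 427079 = -402459 + 427079 = 24620$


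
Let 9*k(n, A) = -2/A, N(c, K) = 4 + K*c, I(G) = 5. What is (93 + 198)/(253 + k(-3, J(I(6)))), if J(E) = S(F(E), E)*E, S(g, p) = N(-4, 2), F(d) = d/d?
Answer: 26190/22771 ≈ 1.1501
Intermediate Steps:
F(d) = 1
S(g, p) = -4 (S(g, p) = 4 + 2*(-4) = 4 - 8 = -4)
J(E) = -4*E
k(n, A) = -2/(9*A) (k(n, A) = (-2/A)/9 = -2/(9*A))
(93 + 198)/(253 + k(-3, J(I(6)))) = (93 + 198)/(253 - 2/(9*((-4*5)))) = 291/(253 - 2/9/(-20)) = 291/(253 - 2/9*(-1/20)) = 291/(253 + 1/90) = 291/(22771/90) = 291*(90/22771) = 26190/22771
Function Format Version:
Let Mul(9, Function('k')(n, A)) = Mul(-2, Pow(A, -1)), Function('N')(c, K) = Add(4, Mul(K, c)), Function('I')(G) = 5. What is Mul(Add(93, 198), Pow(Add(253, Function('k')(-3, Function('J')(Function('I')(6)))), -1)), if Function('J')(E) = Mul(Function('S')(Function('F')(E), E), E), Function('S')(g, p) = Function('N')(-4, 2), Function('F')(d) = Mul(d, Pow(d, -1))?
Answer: Rational(26190, 22771) ≈ 1.1501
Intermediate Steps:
Function('F')(d) = 1
Function('S')(g, p) = -4 (Function('S')(g, p) = Add(4, Mul(2, -4)) = Add(4, -8) = -4)
Function('J')(E) = Mul(-4, E)
Function('k')(n, A) = Mul(Rational(-2, 9), Pow(A, -1)) (Function('k')(n, A) = Mul(Rational(1, 9), Mul(-2, Pow(A, -1))) = Mul(Rational(-2, 9), Pow(A, -1)))
Mul(Add(93, 198), Pow(Add(253, Function('k')(-3, Function('J')(Function('I')(6)))), -1)) = Mul(Add(93, 198), Pow(Add(253, Mul(Rational(-2, 9), Pow(Mul(-4, 5), -1))), -1)) = Mul(291, Pow(Add(253, Mul(Rational(-2, 9), Pow(-20, -1))), -1)) = Mul(291, Pow(Add(253, Mul(Rational(-2, 9), Rational(-1, 20))), -1)) = Mul(291, Pow(Add(253, Rational(1, 90)), -1)) = Mul(291, Pow(Rational(22771, 90), -1)) = Mul(291, Rational(90, 22771)) = Rational(26190, 22771)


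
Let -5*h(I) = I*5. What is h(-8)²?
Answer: 64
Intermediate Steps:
h(I) = -I (h(I) = -I*5/5 = -I)
h(-8)² = (-1*(-8))² = 8² = 64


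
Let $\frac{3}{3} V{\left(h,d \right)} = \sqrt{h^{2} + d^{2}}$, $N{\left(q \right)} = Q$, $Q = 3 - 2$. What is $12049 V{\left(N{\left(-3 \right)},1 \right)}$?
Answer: $12049 \sqrt{2} \approx 17040.0$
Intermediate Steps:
$Q = 1$
$N{\left(q \right)} = 1$
$V{\left(h,d \right)} = \sqrt{d^{2} + h^{2}}$ ($V{\left(h,d \right)} = \sqrt{h^{2} + d^{2}} = \sqrt{d^{2} + h^{2}}$)
$12049 V{\left(N{\left(-3 \right)},1 \right)} = 12049 \sqrt{1^{2} + 1^{2}} = 12049 \sqrt{1 + 1} = 12049 \sqrt{2}$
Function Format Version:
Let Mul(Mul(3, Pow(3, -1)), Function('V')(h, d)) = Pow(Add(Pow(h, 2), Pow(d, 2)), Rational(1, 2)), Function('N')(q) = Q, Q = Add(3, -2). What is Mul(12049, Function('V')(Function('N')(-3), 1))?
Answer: Mul(12049, Pow(2, Rational(1, 2))) ≈ 17040.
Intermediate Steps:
Q = 1
Function('N')(q) = 1
Function('V')(h, d) = Pow(Add(Pow(d, 2), Pow(h, 2)), Rational(1, 2)) (Function('V')(h, d) = Pow(Add(Pow(h, 2), Pow(d, 2)), Rational(1, 2)) = Pow(Add(Pow(d, 2), Pow(h, 2)), Rational(1, 2)))
Mul(12049, Function('V')(Function('N')(-3), 1)) = Mul(12049, Pow(Add(Pow(1, 2), Pow(1, 2)), Rational(1, 2))) = Mul(12049, Pow(Add(1, 1), Rational(1, 2))) = Mul(12049, Pow(2, Rational(1, 2)))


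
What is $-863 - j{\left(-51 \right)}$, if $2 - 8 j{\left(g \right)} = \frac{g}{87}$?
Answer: $- \frac{200291}{232} \approx -863.32$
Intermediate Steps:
$j{\left(g \right)} = \frac{1}{4} - \frac{g}{696}$ ($j{\left(g \right)} = \frac{1}{4} - \frac{g \frac{1}{87}}{8} = \frac{1}{4} - \frac{\frac{1}{87} g}{8} = \frac{1}{4} - \frac{g}{696}$)
$-863 - j{\left(-51 \right)} = -863 - \left(\frac{1}{4} - - \frac{17}{232}\right) = -863 - \left(\frac{1}{4} + \frac{17}{232}\right) = -863 - \frac{75}{232} = - \frac{200291}{232}$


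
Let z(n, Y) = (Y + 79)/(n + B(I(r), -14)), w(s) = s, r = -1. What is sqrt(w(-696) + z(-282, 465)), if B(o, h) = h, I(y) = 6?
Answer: 2*I*sqrt(238835)/37 ≈ 26.417*I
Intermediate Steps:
z(n, Y) = (79 + Y)/(-14 + n) (z(n, Y) = (Y + 79)/(n - 14) = (79 + Y)/(-14 + n))
sqrt(w(-696) + z(-282, 465)) = sqrt(-696 + (79 + 465)/(-14 - 282)) = sqrt(-696 + 544/(-296)) = sqrt(-696 - 1/296*544) = sqrt(-696 - 68/37) = sqrt(-25820/37) = 2*I*sqrt(238835)/37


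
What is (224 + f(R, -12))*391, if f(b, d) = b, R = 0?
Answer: 87584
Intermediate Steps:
(224 + f(R, -12))*391 = (224 + 0)*391 = 224*391 = 87584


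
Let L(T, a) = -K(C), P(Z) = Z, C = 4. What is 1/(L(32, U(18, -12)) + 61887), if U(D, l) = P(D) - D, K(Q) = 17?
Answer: 1/61870 ≈ 1.6163e-5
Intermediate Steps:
U(D, l) = 0 (U(D, l) = D - D = 0)
L(T, a) = -17 (L(T, a) = -1*17 = -17)
1/(L(32, U(18, -12)) + 61887) = 1/(-17 + 61887) = 1/61870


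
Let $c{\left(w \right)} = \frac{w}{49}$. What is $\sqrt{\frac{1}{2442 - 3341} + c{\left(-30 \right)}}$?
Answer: $\frac{i \sqrt{24290081}}{6293} \approx 0.78317 i$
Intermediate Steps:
$c{\left(w \right)} = \frac{w}{49}$ ($c{\left(w \right)} = w \frac{1}{49} = \frac{w}{49}$)
$\sqrt{\frac{1}{2442 - 3341} + c{\left(-30 \right)}} = \sqrt{\frac{1}{2442 - 3341} + \frac{1}{49} \left(-30\right)} = \sqrt{\frac{1}{-899} - \frac{30}{49}} = \sqrt{- \frac{1}{899} - \frac{30}{49}} = \sqrt{- \frac{27019}{44051}} = \frac{i \sqrt{24290081}}{6293}$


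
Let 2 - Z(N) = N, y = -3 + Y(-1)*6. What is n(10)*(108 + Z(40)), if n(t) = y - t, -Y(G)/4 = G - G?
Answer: -910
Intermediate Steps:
Y(G) = 0 (Y(G) = -4*(G - G) = -4*0 = 0)
y = -3 (y = -3 + 0*6 = -3 + 0 = -3)
Z(N) = 2 - N
n(t) = -3 - t
n(10)*(108 + Z(40)) = (-3 - 1*10)*(108 + (2 - 1*40)) = (-3 - 10)*(108 + (2 - 40)) = -13*(108 - 38) = -13*70 = -910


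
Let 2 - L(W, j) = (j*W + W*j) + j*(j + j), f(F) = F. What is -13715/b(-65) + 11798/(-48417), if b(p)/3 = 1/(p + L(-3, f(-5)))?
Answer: 10550840419/16139 ≈ 6.5375e+5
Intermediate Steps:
L(W, j) = 2 - 2*j**2 - 2*W*j (L(W, j) = 2 - ((j*W + W*j) + j*(j + j)) = 2 - ((W*j + W*j) + j*(2*j)) = 2 - (2*W*j + 2*j**2) = 2 - (2*j**2 + 2*W*j) = 2 + (-2*j**2 - 2*W*j) = 2 - 2*j**2 - 2*W*j)
b(p) = 3/(-78 + p) (b(p) = 3/(p + (2 - 2*(-5)**2 - 2*(-3)*(-5))) = 3/(p + (2 - 2*25 - 30)) = 3/(p + (2 - 50 - 30)) = 3/(p - 78) = 3/(-78 + p))
-13715/b(-65) + 11798/(-48417) = -13715/(3/(-78 - 65)) + 11798/(-48417) = -13715/(3/(-143)) + 11798*(-1/48417) = -13715/(3*(-1/143)) - 11798/48417 = -13715/(-3/143) - 11798/48417 = -13715*(-143/3) - 11798/48417 = 1961245/3 - 11798/48417 = 10550840419/16139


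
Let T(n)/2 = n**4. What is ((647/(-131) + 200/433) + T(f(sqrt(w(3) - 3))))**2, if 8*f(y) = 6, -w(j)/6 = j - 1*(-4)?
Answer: 779033131657225/52715499175936 ≈ 14.778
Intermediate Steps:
w(j) = -24 - 6*j (w(j) = -6*(j - 1*(-4)) = -6*(j + 4) = -6*(4 + j) = -24 - 6*j)
f(y) = 3/4 (f(y) = (1/8)*6 = 3/4)
T(n) = 2*n**4
((647/(-131) + 200/433) + T(f(sqrt(w(3) - 3))))**2 = ((647/(-131) + 200/433) + 2*(3/4)**4)**2 = ((647*(-1/131) + 200*(1/433)) + 2*(81/256))**2 = ((-647/131 + 200/433) + 81/128)**2 = (-253951/56723 + 81/128)**2 = (-27911165/7260544)**2 = 779033131657225/52715499175936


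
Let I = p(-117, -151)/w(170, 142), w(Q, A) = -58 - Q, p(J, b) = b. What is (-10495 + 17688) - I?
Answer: 1639853/228 ≈ 7192.3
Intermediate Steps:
I = 151/228 (I = -151/(-58 - 1*170) = -151/(-58 - 170) = -151/(-228) = -151*(-1/228) = 151/228 ≈ 0.66228)
(-10495 + 17688) - I = (-10495 + 17688) - 1*151/228 = 7193 - 151/228 = 1639853/228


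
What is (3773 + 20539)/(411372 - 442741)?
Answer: -24312/31369 ≈ -0.77503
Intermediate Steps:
(3773 + 20539)/(411372 - 442741) = 24312/(-31369) = 24312*(-1/31369) = -24312/31369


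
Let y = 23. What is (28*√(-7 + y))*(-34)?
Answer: -3808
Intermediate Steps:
(28*√(-7 + y))*(-34) = (28*√(-7 + 23))*(-34) = (28*√16)*(-34) = (28*4)*(-34) = 112*(-34) = -3808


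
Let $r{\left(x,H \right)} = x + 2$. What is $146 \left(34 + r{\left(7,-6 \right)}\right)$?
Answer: $6278$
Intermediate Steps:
$r{\left(x,H \right)} = 2 + x$
$146 \left(34 + r{\left(7,-6 \right)}\right) = 146 \left(34 + \left(2 + 7\right)\right) = 146 \left(34 + 9\right) = 146 \cdot 43 = 6278$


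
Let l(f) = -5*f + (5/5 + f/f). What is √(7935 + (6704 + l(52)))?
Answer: √14381 ≈ 119.92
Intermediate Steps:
l(f) = 2 - 5*f (l(f) = -5*f + (5*(⅕) + 1) = -5*f + (1 + 1) = -5*f + 2 = 2 - 5*f)
√(7935 + (6704 + l(52))) = √(7935 + (6704 + (2 - 5*52))) = √(7935 + (6704 + (2 - 260))) = √(7935 + (6704 - 258)) = √(7935 + 6446) = √14381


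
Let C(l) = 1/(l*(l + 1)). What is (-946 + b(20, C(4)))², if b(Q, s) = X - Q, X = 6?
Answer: 921600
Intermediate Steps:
C(l) = 1/(l*(1 + l))
b(Q, s) = 6 - Q
(-946 + b(20, C(4)))² = (-946 + (6 - 1*20))² = (-946 + (6 - 20))² = (-946 - 14)² = (-960)² = 921600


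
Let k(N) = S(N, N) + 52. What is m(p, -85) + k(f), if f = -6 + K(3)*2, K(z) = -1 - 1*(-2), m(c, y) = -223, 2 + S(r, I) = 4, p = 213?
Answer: -169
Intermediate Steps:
S(r, I) = 2 (S(r, I) = -2 + 4 = 2)
K(z) = 1 (K(z) = -1 + 2 = 1)
f = -4 (f = -6 + 1*2 = -6 + 2 = -4)
k(N) = 54 (k(N) = 2 + 52 = 54)
m(p, -85) + k(f) = -223 + 54 = -169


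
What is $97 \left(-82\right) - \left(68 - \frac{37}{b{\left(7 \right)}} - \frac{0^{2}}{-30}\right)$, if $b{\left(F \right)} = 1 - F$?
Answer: $- \frac{48169}{6} \approx -8028.2$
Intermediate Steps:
$97 \left(-82\right) - \left(68 - \frac{37}{b{\left(7 \right)}} - \frac{0^{2}}{-30}\right) = 97 \left(-82\right) - \left(68 - \frac{37}{1 - 7} - \frac{0^{2}}{-30}\right) = -7954 - \left(68 - \frac{37}{1 - 7}\right) = -7954 - \left(68 - \frac{37}{-6}\right) = -7954 + \left(\left(0 + 37 \left(- \frac{1}{6}\right)\right) - 68\right) = -7954 + \left(\left(0 - \frac{37}{6}\right) - 68\right) = -7954 - \frac{445}{6} = - \frac{48169}{6}$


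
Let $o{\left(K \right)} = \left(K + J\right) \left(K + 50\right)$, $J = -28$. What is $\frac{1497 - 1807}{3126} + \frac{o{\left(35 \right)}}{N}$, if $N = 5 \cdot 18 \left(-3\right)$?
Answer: $- \frac{64789}{28134} \approx -2.3029$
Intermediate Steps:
$N = -270$ ($N = 90 \left(-3\right) = -270$)
$o{\left(K \right)} = \left(-28 + K\right) \left(50 + K\right)$ ($o{\left(K \right)} = \left(K - 28\right) \left(K + 50\right) = \left(-28 + K\right) \left(50 + K\right)$)
$\frac{1497 - 1807}{3126} + \frac{o{\left(35 \right)}}{N} = \frac{1497 - 1807}{3126} + \frac{-1400 + 35^{2} + 22 \cdot 35}{-270} = \left(1497 - 1807\right) \frac{1}{3126} + \left(-1400 + 1225 + 770\right) \left(- \frac{1}{270}\right) = \left(-310\right) \frac{1}{3126} + 595 \left(- \frac{1}{270}\right) = - \frac{155}{1563} - \frac{119}{54} = - \frac{64789}{28134}$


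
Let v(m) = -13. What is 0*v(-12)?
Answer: 0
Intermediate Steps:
0*v(-12) = 0*(-13) = 0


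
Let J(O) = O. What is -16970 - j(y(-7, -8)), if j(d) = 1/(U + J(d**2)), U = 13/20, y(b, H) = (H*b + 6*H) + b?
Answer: -560030/33 ≈ -16971.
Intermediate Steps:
y(b, H) = b + 6*H + H*b (y(b, H) = (6*H + H*b) + b = b + 6*H + H*b)
U = 13/20 (U = 13*(1/20) = 13/20 ≈ 0.65000)
j(d) = 1/(13/20 + d**2)
-16970 - j(y(-7, -8)) = -16970 - 20/(13 + 20*(-7 + 6*(-8) - 8*(-7))**2) = -16970 - 20/(13 + 20*(-7 - 48 + 56)**2) = -16970 - 20/(13 + 20*1**2) = -16970 - 20/(13 + 20*1) = -16970 - 20/(13 + 20) = -16970 - 20/33 = -560030/33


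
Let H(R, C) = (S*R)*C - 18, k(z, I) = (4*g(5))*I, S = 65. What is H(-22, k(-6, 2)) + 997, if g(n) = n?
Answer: -56221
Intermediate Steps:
k(z, I) = 20*I (k(z, I) = (4*5)*I = 20*I)
H(R, C) = -18 + 65*C*R (H(R, C) = (65*R)*C - 18 = 65*C*R - 18 = -18 + 65*C*R)
H(-22, k(-6, 2)) + 997 = (-18 + 65*(20*2)*(-22)) + 997 = (-18 + 65*40*(-22)) + 997 = (-18 - 57200) + 997 = -57218 + 997 = -56221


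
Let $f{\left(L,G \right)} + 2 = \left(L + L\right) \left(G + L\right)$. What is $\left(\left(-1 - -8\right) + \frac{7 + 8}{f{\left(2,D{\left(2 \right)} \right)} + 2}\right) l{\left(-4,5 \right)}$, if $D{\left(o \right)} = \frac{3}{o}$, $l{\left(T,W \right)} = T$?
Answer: $- \frac{226}{7} \approx -32.286$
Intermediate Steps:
$f{\left(L,G \right)} = -2 + 2 L \left(G + L\right)$ ($f{\left(L,G \right)} = -2 + \left(L + L\right) \left(G + L\right) = -2 + 2 L \left(G + L\right)$)
$\left(\left(-1 - -8\right) + \frac{7 + 8}{f{\left(2,D{\left(2 \right)} \right)} + 2}\right) l{\left(-4,5 \right)} = \left(\left(-1 - -8\right) + \frac{7 + 8}{\left(-2 + 2 \cdot 2^{2} + 2 \cdot \frac{3}{2} \cdot 2\right) + 2}\right) \left(-4\right) = \left(\left(-1 + 8\right) + \frac{15}{\left(-2 + 2 \cdot 4 + 2 \cdot 3 \cdot \frac{1}{2} \cdot 2\right) + 2}\right) \left(-4\right) = \left(7 + \frac{15}{\left(-2 + 8 + 2 \cdot \frac{3}{2} \cdot 2\right) + 2}\right) \left(-4\right) = \left(7 + \frac{15}{\left(-2 + 8 + 6\right) + 2}\right) \left(-4\right) = \left(7 + \frac{15}{12 + 2}\right) \left(-4\right) = \left(7 + \frac{15}{14}\right) \left(-4\right) = \frac{113}{14} \left(-4\right) = - \frac{226}{7}$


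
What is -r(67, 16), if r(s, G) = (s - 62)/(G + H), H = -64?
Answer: 5/48 ≈ 0.10417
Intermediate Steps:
r(s, G) = (-62 + s)/(-64 + G) (r(s, G) = (s - 62)/(G - 64) = (-62 + s)/(-64 + G))
-r(67, 16) = -(-62 + 67)/(-64 + 16) = -5/(-48) = -(-1)*5/48 = -1*(-5/48) = 5/48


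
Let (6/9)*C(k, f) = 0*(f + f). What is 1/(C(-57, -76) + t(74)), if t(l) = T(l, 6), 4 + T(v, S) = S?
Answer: 1/2 ≈ 0.50000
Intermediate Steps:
T(v, S) = -4 + S
C(k, f) = 0 (C(k, f) = 3*(0*(f + f))/2 = 3*(0*(2*f))/2 = (3/2)*0 = 0)
t(l) = 2 (t(l) = -4 + 6 = 2)
1/(C(-57, -76) + t(74)) = 1/(0 + 2) = 1/2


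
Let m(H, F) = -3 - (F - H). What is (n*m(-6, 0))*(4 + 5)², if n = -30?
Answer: 21870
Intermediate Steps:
m(H, F) = -3 + H - F (m(H, F) = -3 + (H - F) = -3 + H - F)
(n*m(-6, 0))*(4 + 5)² = (-30*(-3 - 6 - 1*0))*(4 + 5)² = -30*(-3 - 6 + 0)*9² = -30*(-9)*81 = 270*81 = 21870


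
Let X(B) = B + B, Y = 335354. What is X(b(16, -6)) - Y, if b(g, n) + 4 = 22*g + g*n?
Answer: -334850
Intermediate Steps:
b(g, n) = -4 + 22*g + g*n (b(g, n) = -4 + (22*g + g*n) = -4 + 22*g + g*n)
X(B) = 2*B
X(b(16, -6)) - Y = 2*(-4 + 22*16 + 16*(-6)) - 1*335354 = 2*(-4 + 352 - 96) - 335354 = 2*252 - 335354 = 504 - 335354 = -334850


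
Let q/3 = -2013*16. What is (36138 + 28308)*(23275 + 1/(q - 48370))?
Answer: 108744097150827/72497 ≈ 1.5000e+9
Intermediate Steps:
q = -96624 (q = 3*(-2013*16) = 3*(-32208) = -96624)
(36138 + 28308)*(23275 + 1/(q - 48370)) = (36138 + 28308)*(23275 + 1/(-96624 - 48370)) = 64446*(23275 + 1/(-144994)) = 64446*(23275 - 1/144994) = 64446*(3374735349/144994) = 108744097150827/72497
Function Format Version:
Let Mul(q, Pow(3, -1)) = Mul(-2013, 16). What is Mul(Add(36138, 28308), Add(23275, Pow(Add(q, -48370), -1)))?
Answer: Rational(108744097150827, 72497) ≈ 1.5000e+9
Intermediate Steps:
q = -96624 (q = Mul(3, Mul(-2013, 16)) = Mul(3, -32208) = -96624)
Mul(Add(36138, 28308), Add(23275, Pow(Add(q, -48370), -1))) = Mul(Add(36138, 28308), Add(23275, Pow(Add(-96624, -48370), -1))) = Mul(64446, Add(23275, Pow(-144994, -1))) = Mul(64446, Add(23275, Rational(-1, 144994))) = Mul(64446, Rational(3374735349, 144994)) = Rational(108744097150827, 72497)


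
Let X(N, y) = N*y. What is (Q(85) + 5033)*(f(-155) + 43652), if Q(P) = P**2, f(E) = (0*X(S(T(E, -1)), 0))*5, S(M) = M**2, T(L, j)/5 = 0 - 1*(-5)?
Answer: 535086216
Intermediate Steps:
T(L, j) = 25 (T(L, j) = 5*(0 - 1*(-5)) = 5*(0 + 5) = 5*5 = 25)
f(E) = 0 (f(E) = (0*(25**2*0))*5 = (0*(625*0))*5 = (0*0)*5 = 0*5 = 0)
(Q(85) + 5033)*(f(-155) + 43652) = (85**2 + 5033)*(0 + 43652) = (7225 + 5033)*43652 = 12258*43652 = 535086216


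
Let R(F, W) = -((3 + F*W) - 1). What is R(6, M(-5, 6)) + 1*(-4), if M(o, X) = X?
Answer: -42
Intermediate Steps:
R(F, W) = -2 - F*W (R(F, W) = -(2 + F*W) = -2 - F*W)
R(6, M(-5, 6)) + 1*(-4) = (-2 - 1*6*6) + 1*(-4) = (-2 - 36) - 4 = -38 - 4 = -42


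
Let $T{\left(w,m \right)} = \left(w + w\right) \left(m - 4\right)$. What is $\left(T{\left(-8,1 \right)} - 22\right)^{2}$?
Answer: $676$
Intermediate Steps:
$T{\left(w,m \right)} = 2 w \left(-4 + m\right)$
$\left(T{\left(-8,1 \right)} - 22\right)^{2} = \left(2 \left(-8\right) \left(-4 + 1\right) - 22\right)^{2} = \left(2 \left(-8\right) \left(-3\right) - 22\right)^{2} = \left(48 - 22\right)^{2} = 26^{2} = 676$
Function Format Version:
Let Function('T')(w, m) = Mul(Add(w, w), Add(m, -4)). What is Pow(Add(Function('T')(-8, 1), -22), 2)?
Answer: 676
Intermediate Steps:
Function('T')(w, m) = Mul(2, w, Add(-4, m)) (Function('T')(w, m) = Mul(Mul(2, w), Add(-4, m)) = Mul(2, w, Add(-4, m)))
Pow(Add(Function('T')(-8, 1), -22), 2) = Pow(Add(Mul(2, -8, Add(-4, 1)), -22), 2) = Pow(Add(Mul(2, -8, -3), -22), 2) = Pow(Add(48, -22), 2) = Pow(26, 2) = 676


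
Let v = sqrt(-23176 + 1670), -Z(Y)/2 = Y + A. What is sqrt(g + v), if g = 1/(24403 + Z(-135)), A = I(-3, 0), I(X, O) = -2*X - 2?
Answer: sqrt(24665 + 608362225*I*sqrt(21506))/24665 ≈ 8.563 + 8.563*I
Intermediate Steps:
I(X, O) = -2 - 2*X
A = 4 (A = -2 - 2*(-3) = -2 + 6 = 4)
Z(Y) = -8 - 2*Y (Z(Y) = -2*(Y + 4) = -2*(4 + Y) = -8 - 2*Y)
v = I*sqrt(21506) (v = sqrt(-21506) = I*sqrt(21506) ≈ 146.65*I)
g = 1/24665 (g = 1/(24403 + (-8 - 2*(-135))) = 1/(24403 + (-8 + 270)) = 1/(24403 + 262) = 1/24665 ≈ 4.0543e-5)
sqrt(g + v) = sqrt(1/24665 + I*sqrt(21506))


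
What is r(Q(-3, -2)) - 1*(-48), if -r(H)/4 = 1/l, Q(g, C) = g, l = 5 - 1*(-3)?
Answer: 95/2 ≈ 47.500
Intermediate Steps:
l = 8 (l = 5 + 3 = 8)
r(H) = -½ (r(H) = -4/8 = -4*⅛ = -½)
r(Q(-3, -2)) - 1*(-48) = -½ - 1*(-48) = -½ + 48 = 95/2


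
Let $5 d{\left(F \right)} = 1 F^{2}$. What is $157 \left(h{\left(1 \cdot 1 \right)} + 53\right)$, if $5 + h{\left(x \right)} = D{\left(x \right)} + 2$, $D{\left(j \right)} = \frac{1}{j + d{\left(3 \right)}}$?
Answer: $\frac{110685}{14} \approx 7906.1$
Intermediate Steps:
$d{\left(F \right)} = \frac{F^{2}}{5}$ ($d{\left(F \right)} = \frac{1 F^{2}}{5} = \frac{F^{2}}{5}$)
$D{\left(j \right)} = \frac{1}{\frac{9}{5} + j}$ ($D{\left(j \right)} = \frac{1}{j + \frac{3^{2}}{5}} = \frac{1}{j + \frac{1}{5} \cdot 9} = \frac{1}{j + \frac{9}{5}} = \frac{1}{\frac{9}{5} + j}$)
$h{\left(x \right)} = -3 + \frac{5}{9 + 5 x}$ ($h{\left(x \right)} = -5 + \left(\frac{5}{9 + 5 x} + 2\right) = -5 + \left(2 + \frac{5}{9 + 5 x}\right) = -3 + \frac{5}{9 + 5 x}$)
$157 \left(h{\left(1 \cdot 1 \right)} + 53\right) = 157 \left(\frac{-22 - 15 \cdot 1 \cdot 1}{9 + 5 \cdot 1 \cdot 1} + 53\right) = 157 \left(\frac{-22 - 15}{9 + 5 \cdot 1} + 53\right) = 157 \left(\frac{-22 - 15}{9 + 5} + 53\right) = 157 \left(\frac{1}{14} \left(-37\right) + 53\right) = 157 \left(- \frac{37}{14} + 53\right) = 157 \cdot \frac{705}{14} = \frac{110685}{14}$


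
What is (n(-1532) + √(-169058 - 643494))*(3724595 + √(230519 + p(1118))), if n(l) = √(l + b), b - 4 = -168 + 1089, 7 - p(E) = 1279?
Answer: I*(3724595 + √229247)*(√607 + 26*√1202) ≈ 3.4496e+9*I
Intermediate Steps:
p(E) = -1272 (p(E) = 7 - 1*1279 = 7 - 1279 = -1272)
b = 925 (b = 4 + (-168 + 1089) = 4 + 921 = 925)
n(l) = √(925 + l) (n(l) = √(l + 925) = √(925 + l))
(n(-1532) + √(-169058 - 643494))*(3724595 + √(230519 + p(1118))) = (√(925 - 1532) + √(-169058 - 643494))*(3724595 + √(230519 - 1272)) = (√(-607) + √(-812552))*(3724595 + √229247) = (I*√607 + 26*I*√1202)*(3724595 + √229247) = (3724595 + √229247)*(I*√607 + 26*I*√1202)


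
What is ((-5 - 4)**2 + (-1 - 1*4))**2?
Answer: 5776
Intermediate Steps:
((-5 - 4)**2 + (-1 - 1*4))**2 = ((-9)**2 + (-1 - 4))**2 = (81 - 5)**2 = 76**2 = 5776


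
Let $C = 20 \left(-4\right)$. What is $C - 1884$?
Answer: $-1964$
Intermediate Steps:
$C = -80$
$C - 1884 = -80 - 1884 = -1964$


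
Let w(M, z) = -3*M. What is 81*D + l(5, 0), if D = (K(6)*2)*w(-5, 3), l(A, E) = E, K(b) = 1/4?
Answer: 1215/2 ≈ 607.50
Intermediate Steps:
K(b) = ¼
D = 15/2 (D = ((¼)*2)*(-3*(-5)) = (½)*15 = 15/2 ≈ 7.5000)
81*D + l(5, 0) = 81*(15/2) + 0 = 1215/2 + 0 = 1215/2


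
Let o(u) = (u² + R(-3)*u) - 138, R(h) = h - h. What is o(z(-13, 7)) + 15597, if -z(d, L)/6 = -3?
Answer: 15783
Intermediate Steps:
R(h) = 0
z(d, L) = 18 (z(d, L) = -6*(-3) = 18)
o(u) = -138 + u² (o(u) = (u² + 0*u) - 138 = (u² + 0) - 138 = u² - 138 = -138 + u²)
o(z(-13, 7)) + 15597 = (-138 + 18²) + 15597 = (-138 + 324) + 15597 = 186 + 15597 = 15783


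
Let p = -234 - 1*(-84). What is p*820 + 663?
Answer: -122337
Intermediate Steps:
p = -150 (p = -234 + 84 = -150)
p*820 + 663 = -150*820 + 663 = -123000 + 663 = -122337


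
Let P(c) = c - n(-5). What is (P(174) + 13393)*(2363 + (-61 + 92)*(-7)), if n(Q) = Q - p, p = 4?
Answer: 29134096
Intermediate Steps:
n(Q) = -4 + Q (n(Q) = Q - 1*4 = Q - 4 = -4 + Q)
P(c) = 9 + c (P(c) = c - (-4 - 5) = c - 1*(-9) = c + 9 = 9 + c)
(P(174) + 13393)*(2363 + (-61 + 92)*(-7)) = ((9 + 174) + 13393)*(2363 + (-61 + 92)*(-7)) = (183 + 13393)*(2363 + 31*(-7)) = 13576*(2363 - 217) = 13576*2146 = 29134096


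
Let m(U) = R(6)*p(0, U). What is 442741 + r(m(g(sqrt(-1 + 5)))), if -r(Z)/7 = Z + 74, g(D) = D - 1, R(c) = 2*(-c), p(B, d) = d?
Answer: 442307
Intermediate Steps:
R(c) = -2*c
g(D) = -1 + D
m(U) = -12*U (m(U) = (-2*6)*U = -12*U)
r(Z) = -518 - 7*Z (r(Z) = -7*(Z + 74) = -7*(74 + Z) = -518 - 7*Z)
442741 + r(m(g(sqrt(-1 + 5)))) = 442741 + (-518 - (-84)*(-1 + sqrt(-1 + 5))) = 442741 + (-518 - (-84)*(-1 + sqrt(4))) = 442741 + (-518 - (-84)*(-1 + 2)) = 442741 + (-518 - (-84)) = 442741 + (-518 - 7*(-12)) = 442741 + (-518 + 84) = 442741 - 434 = 442307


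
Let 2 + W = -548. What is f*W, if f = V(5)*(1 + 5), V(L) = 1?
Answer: -3300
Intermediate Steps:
W = -550 (W = -2 - 548 = -550)
f = 6 (f = 1*(1 + 5) = 1*6 = 6)
f*W = 6*(-550) = -3300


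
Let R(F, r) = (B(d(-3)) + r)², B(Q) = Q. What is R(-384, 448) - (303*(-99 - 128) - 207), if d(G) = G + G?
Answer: 264352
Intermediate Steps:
d(G) = 2*G
R(F, r) = (-6 + r)² (R(F, r) = (2*(-3) + r)² = (-6 + r)²)
R(-384, 448) - (303*(-99 - 128) - 207) = (-6 + 448)² - (303*(-99 - 128) - 207) = 442² - (303*(-227) - 207) = 195364 - (-68781 - 207) = 195364 - 1*(-68988) = 195364 + 68988 = 264352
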